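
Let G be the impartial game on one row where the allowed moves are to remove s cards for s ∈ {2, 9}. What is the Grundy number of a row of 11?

0

Compute g(0), g(1), … for moves {2, 9}:
g(0) = mex{} = 0
g(1) = mex{} = 0
g(2) = mex{0} = 1
g(3) = mex{0} = 1
g(4) = mex{1} = 0
g(5) = mex{1} = 0
g(6) = mex{0} = 1
g(7) = mex{0} = 1
g(8) = mex{1} = 0
g(9) = mex{0,1} = 2
g(10) = mex{0} = 1
g(11) = mex{1,2} = 0
So g(11) = 0.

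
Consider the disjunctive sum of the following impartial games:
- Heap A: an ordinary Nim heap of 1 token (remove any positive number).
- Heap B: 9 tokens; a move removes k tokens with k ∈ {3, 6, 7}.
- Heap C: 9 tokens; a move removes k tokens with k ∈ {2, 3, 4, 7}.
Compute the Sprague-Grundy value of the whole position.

Heap A is a plain Nim heap of size 1, so its Grundy value is 1.
Grundy values for heap B (subtraction set {3, 6, 7}):
g(0) = mex{} = 0
g(1) = mex{} = 0
g(2) = mex{} = 0
g(3) = mex{0} = 1
g(4) = mex{0} = 1
g(5) = mex{0} = 1
g(6) = mex{0,1} = 2
g(7) = mex{0,1} = 2
g(8) = mex{0,1} = 2
g(9) = mex{0,1,2} = 3
So g(9) = 3.
Build the Grundy sequence for heap C with g(k) = mex{g(k−s) : s ∈ {2, 3, 4, 7}, s ≤ k}:
g(0) = mex{} = 0
g(1) = mex{} = 0
g(2) = mex{0} = 1
g(3) = mex{0} = 1
g(4) = mex{0,1} = 2
g(5) = mex{0,1} = 2
g(6) = mex{1,2} = 0
g(7) = mex{0,1,2} = 3
g(8) = mex{0,2} = 1
g(9) = mex{0,1,2,3} = 4
So g(9) = 4.
The value of a disjunctive sum is the nim-sum of the parts.
Combined value = 1 XOR 3 XOR 4 = 6.

6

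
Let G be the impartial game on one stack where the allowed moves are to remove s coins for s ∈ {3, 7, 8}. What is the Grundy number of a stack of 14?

Compute g(0), g(1), … for moves {3, 7, 8}:
g(0) = mex{} = 0
g(1) = mex{} = 0
g(2) = mex{} = 0
g(3) = mex{0} = 1
g(4) = mex{0} = 1
g(5) = mex{0} = 1
g(6) = mex{1} = 0
g(7) = mex{0,1} = 2
g(8) = mex{0,1} = 2
g(9) = mex{0} = 1
g(10) = mex{0,1,2} = 3
g(11) = mex{1,2} = 0
g(12) = mex{1} = 0
g(13) = mex{0,1,3} = 2
g(14) = mex{0,2} = 1
So g(14) = 1.

1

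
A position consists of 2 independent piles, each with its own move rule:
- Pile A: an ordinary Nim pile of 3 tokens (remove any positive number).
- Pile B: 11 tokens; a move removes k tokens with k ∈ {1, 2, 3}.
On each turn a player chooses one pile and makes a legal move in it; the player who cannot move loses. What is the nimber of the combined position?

0

Pile A is a plain Nim pile of size 3, so its Grundy value is 3.
Build the Grundy sequence for pile B with g(k) = mex{g(k−s) : s ∈ {1, 2, 3}, s ≤ k}:
g(0) = mex{} = 0
g(1) = mex{0} = 1
g(2) = mex{0,1} = 2
g(3) = mex{0,1,2} = 3
g(4) = mex{1,2,3} = 0
g(5) = mex{0,2,3} = 1
g(6) = mex{0,1,3} = 2
g(7) = mex{0,1,2} = 3
g(8) = mex{1,2,3} = 0
g(9) = mex{0,2,3} = 1
g(10) = mex{0,1,3} = 2
g(11) = mex{0,1,2} = 3
So g(11) = 3.
By the Sprague-Grundy theorem, the Grundy value of a sum of independent games is the XOR of the component values.
Combined value = 3 ⊕ 3 = 0.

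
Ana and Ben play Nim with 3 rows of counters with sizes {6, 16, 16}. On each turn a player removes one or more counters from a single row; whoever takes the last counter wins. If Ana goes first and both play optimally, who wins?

Ana wins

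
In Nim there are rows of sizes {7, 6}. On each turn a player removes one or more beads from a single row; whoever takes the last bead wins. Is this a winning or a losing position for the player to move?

Bitwise XOR of the heap sizes:
  111  (7)
  110  (6)
  ---
  001  (1)
The nim-sum is 1 ≠ 0, so this is an N-position: the player to move can win.

Winning position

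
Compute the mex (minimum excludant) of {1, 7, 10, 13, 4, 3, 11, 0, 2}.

The values 0, 1, 2, 3, 4 are all present; 5 is the first non-negative integer missing from the set.

5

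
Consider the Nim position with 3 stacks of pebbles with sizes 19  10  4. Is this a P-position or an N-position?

N-position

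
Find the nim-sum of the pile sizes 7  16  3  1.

21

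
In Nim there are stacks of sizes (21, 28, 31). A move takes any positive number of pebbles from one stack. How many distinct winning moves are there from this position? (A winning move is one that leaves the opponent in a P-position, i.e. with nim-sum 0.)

3

Nim-sum: 21 XOR 28 XOR 31 = 22.
The overall nim-sum is X = 22. A stack of size p has a winning move iff p XOR X < p (reduce it to p XOR X).
  21: 21 XOR 22 = 3 < 21 — winning move (to 3).
  28: 28 XOR 22 = 10 < 28 — winning move (to 10).
  31: 31 XOR 22 = 9 < 31 — winning move (to 9).
That gives 3 winning moves.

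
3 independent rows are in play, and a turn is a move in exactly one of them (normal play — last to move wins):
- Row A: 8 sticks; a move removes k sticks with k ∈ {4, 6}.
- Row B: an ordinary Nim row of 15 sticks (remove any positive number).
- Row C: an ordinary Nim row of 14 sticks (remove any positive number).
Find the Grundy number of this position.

Grundy values for row A (subtraction set {4, 6}):
k:     0  1  2  3  4  5  6  7  8
g(k):  0  0  0  0  1  1  1  1  2
So g(8) = 2.
Row B is a plain Nim row of size 15, so its Grundy value is 15.
Row C is a plain Nim row of size 14, so its Grundy value is 14.
By the Sprague-Grundy theorem, the Grundy value of a sum of independent games is the XOR of the component values.
Combined value = 2 XOR 15 XOR 14 = 3.

3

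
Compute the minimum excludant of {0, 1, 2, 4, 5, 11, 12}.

3

The values 0, 1, 2 are all present; 3 is the first non-negative integer missing from the set.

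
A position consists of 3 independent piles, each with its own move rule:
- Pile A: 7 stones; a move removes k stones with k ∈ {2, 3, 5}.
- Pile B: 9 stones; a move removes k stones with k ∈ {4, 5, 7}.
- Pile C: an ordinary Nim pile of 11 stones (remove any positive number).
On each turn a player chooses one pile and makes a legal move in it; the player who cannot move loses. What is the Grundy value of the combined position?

9

Grundy values for pile A (subtraction set {2, 3, 5}):
g(0) = mex{} = 0
g(1) = mex{} = 0
g(2) = mex{0} = 1
g(3) = mex{0} = 1
g(4) = mex{0,1} = 2
g(5) = mex{0,1} = 2
g(6) = mex{0,1,2} = 3
g(7) = mex{1,2} = 0
So g(7) = 0.
Build the Grundy sequence for pile B with g(k) = mex{g(k−s) : s ∈ {4, 5, 7}, s ≤ k}:
k:     0  1  2  3  4  5  6  7  8  9
g(k):  0  0  0  0  1  1  1  1  2  2
So g(9) = 2.
Pile C is a plain Nim pile of size 11, so its Grundy value is 11.
By the Sprague-Grundy theorem, the Grundy value of a sum of independent games is the XOR of the component values.
Combined value = 0 ⊕ 2 ⊕ 11 = 9.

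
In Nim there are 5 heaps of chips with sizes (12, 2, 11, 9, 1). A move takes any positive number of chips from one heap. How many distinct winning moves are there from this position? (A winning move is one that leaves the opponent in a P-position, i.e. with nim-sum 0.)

3

Nim-sum: 12 ^ 2 ^ 11 ^ 9 ^ 1 = 13.
The overall nim-sum is X = 13. A heap of size p has a winning move iff p XOR X < p (reduce it to p XOR X).
  12: 12 XOR 13 = 1 < 12 — winning move (to 1).
  2: 2 XOR 13 = 15 ≥ 2 — no move.
  11: 11 XOR 13 = 6 < 11 — winning move (to 6).
  9: 9 XOR 13 = 4 < 9 — winning move (to 4).
  1: 1 XOR 13 = 12 ≥ 1 — no move.
That gives 3 winning moves.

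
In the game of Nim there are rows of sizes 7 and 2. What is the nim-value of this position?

5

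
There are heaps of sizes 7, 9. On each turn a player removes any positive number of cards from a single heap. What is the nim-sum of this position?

14

Nim-sum: 7 XOR 9 = 14.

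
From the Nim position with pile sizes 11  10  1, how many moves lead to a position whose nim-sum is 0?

0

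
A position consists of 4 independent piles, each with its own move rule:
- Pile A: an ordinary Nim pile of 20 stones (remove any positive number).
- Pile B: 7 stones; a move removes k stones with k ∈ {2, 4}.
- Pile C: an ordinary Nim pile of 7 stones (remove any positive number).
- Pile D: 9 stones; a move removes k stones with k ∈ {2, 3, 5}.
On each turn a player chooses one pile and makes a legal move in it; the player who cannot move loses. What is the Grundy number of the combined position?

18

Pile A is a plain Nim pile of size 20, so its Grundy value is 20.
Build the Grundy sequence for pile B with g(k) = mex{g(k−s) : s ∈ {2, 4}, s ≤ k}:
k:     0  1  2  3  4  5  6  7
g(k):  0  0  1  1  2  2  0  0
So g(7) = 0.
Pile C is a plain Nim pile of size 7, so its Grundy value is 7.
Grundy values for pile D (subtraction set {2, 3, 5}):
k:     0  1  2  3  4  5  6  7  8  9
g(k):  0  0  1  1  2  2  3  0  0  1
So g(9) = 1.
The value of a disjunctive sum is the nim-sum of the parts.
Combined value = 20 XOR 0 XOR 7 XOR 1 = 18.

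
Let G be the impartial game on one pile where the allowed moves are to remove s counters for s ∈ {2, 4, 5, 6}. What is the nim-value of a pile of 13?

Compute g(0), g(1), … for moves {2, 4, 5, 6}:
k:     0  1  2  3  4  5  6  7  8  9 10 11 12 13
g(k):  0  0  1  1  2  2  3  3  0  0  1  1  2  2
So g(13) = 2.

2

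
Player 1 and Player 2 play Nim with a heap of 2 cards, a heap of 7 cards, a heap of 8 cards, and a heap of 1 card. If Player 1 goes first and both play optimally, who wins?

Player 1 wins

Bitwise XOR of the heap sizes:
  0010  (2)
  0111  (7)
  1000  (8)
  0001  (1)
  ----
  1100  (12)
The nim-sum is 12 ≠ 0, so this is an N-position: the player to move can win; Player 1 has a winning move.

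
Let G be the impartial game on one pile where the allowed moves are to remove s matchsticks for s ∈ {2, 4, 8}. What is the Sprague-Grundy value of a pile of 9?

1

Build the Grundy sequence with g(k) = mex{g(k−s) : s ∈ {2, 4, 8}, s ≤ k}:
g(0) = mex{} = 0
g(1) = mex{} = 0
g(2) = mex{0} = 1
g(3) = mex{0} = 1
g(4) = mex{0,1} = 2
g(5) = mex{0,1} = 2
g(6) = mex{1,2} = 0
g(7) = mex{1,2} = 0
g(8) = mex{0,2} = 1
g(9) = mex{0,2} = 1
So g(9) = 1.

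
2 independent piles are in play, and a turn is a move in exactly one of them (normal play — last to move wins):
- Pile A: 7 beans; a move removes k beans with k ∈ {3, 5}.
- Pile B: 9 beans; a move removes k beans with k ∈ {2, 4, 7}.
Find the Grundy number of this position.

2

Build the Grundy sequence for pile A with g(k) = mex{g(k−s) : s ∈ {3, 5}, s ≤ k}:
g(0) = mex{} = 0
g(1) = mex{} = 0
g(2) = mex{} = 0
g(3) = mex{0} = 1
g(4) = mex{0} = 1
g(5) = mex{0} = 1
g(6) = mex{0,1} = 2
g(7) = mex{0,1} = 2
So g(7) = 2.
Build the Grundy sequence for pile B with g(k) = mex{g(k−s) : s ∈ {2, 4, 7}, s ≤ k}:
k:     0  1  2  3  4  5  6  7  8  9
g(k):  0  0  1  1  2  2  0  3  1  0
So g(9) = 0.
By the Sprague-Grundy theorem, the Grundy value of a sum of independent games is the XOR of the component values.
Combined value = 2 XOR 0 = 2.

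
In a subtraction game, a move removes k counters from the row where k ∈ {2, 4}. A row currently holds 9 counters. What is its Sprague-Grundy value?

1

Compute g(0), g(1), … for moves {2, 4}:
g(0) = mex{} = 0
g(1) = mex{} = 0
g(2) = mex{0} = 1
g(3) = mex{0} = 1
g(4) = mex{0,1} = 2
g(5) = mex{0,1} = 2
g(6) = mex{1,2} = 0
g(7) = mex{1,2} = 0
g(8) = mex{0,2} = 1
g(9) = mex{0,2} = 1
So g(9) = 1.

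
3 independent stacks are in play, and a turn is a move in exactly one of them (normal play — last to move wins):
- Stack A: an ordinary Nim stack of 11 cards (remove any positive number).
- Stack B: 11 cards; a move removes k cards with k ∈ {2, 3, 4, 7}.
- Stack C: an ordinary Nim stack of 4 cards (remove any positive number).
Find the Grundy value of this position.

15

Stack A is a plain Nim stack of size 11, so its Grundy value is 11.
For stack B, compute g(0), g(1), … with moves {2, 3, 4, 7}:
g(0) = mex{} = 0
g(1) = mex{} = 0
g(2) = mex{0} = 1
g(3) = mex{0} = 1
g(4) = mex{0,1} = 2
g(5) = mex{0,1} = 2
g(6) = mex{1,2} = 0
g(7) = mex{0,1,2} = 3
g(8) = mex{0,2} = 1
g(9) = mex{0,1,2,3} = 4
g(10) = mex{0,1,3} = 2
g(11) = mex{1,2,3,4} = 0
So g(11) = 0.
Stack C is a plain Nim stack of size 4, so its Grundy value is 4.
By the Sprague-Grundy theorem, the Grundy value of a sum of independent games is the XOR of the component values.
Combined value = 11 ⊕ 0 ⊕ 4 = 15.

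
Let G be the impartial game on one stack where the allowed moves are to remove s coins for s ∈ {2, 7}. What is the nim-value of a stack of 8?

Grundy values for subtraction set {2, 7}:
k:     0  1  2  3  4  5  6  7  8
g(k):  0  0  1  1  0  0  1  1  2
So g(8) = 2.

2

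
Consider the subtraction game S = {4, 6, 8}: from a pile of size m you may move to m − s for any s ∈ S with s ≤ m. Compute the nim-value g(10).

Grundy values for subtraction set {4, 6, 8}:
g(0) = mex{} = 0
g(1) = mex{} = 0
g(2) = mex{} = 0
g(3) = mex{} = 0
g(4) = mex{0} = 1
g(5) = mex{0} = 1
g(6) = mex{0} = 1
g(7) = mex{0} = 1
g(8) = mex{0,1} = 2
g(9) = mex{0,1} = 2
g(10) = mex{0,1} = 2
So g(10) = 2.

2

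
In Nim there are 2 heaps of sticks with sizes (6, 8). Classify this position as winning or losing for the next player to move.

Winning position

Nim-sum: 6 XOR 8 = 14.
The nim-sum is 14 ≠ 0, so this is an N-position: the player to move can win.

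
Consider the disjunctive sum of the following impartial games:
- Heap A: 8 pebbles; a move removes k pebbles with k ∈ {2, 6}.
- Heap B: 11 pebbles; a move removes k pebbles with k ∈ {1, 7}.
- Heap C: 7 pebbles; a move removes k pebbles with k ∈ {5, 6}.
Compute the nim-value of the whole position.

For heap A, compute g(0), g(1), … with moves {2, 6}:
g(0) = mex{} = 0
g(1) = mex{} = 0
g(2) = mex{0} = 1
g(3) = mex{0} = 1
g(4) = mex{1} = 0
g(5) = mex{1} = 0
g(6) = mex{0} = 1
g(7) = mex{0} = 1
g(8) = mex{1} = 0
So g(8) = 0.
Build the Grundy sequence for heap B with g(k) = mex{g(k−s) : s ∈ {1, 7}, s ≤ k}:
k:     0  1  2  3  4  5  6  7  8  9 10 11
g(k):  0  1  0  1  0  1  0  1  0  1  0  1
So g(11) = 1.
Build the Grundy sequence for heap C with g(k) = mex{g(k−s) : s ∈ {5, 6}, s ≤ k}:
k:     0  1  2  3  4  5  6  7
g(k):  0  0  0  0  0  1  1  1
So g(7) = 1.
The value of a disjunctive sum is the nim-sum of the parts.
Combined value = 0 XOR 1 XOR 1 = 0.

0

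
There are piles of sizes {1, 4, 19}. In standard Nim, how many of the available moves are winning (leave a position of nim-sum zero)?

1

Bitwise XOR of the heap sizes:
  00001  (1)
  00100  (4)
  10011  (19)
  -----
  10110  (22)
The overall nim-sum is X = 22. A pile of size p has a winning move iff p XOR X < p (reduce it to p XOR X).
  1: 1 XOR 22 = 23 ≥ 1 — no move.
  4: 4 XOR 22 = 18 ≥ 4 — no move.
  19: 19 XOR 22 = 5 < 19 — winning move (to 5).
That gives 1 winning move.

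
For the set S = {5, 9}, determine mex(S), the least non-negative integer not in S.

0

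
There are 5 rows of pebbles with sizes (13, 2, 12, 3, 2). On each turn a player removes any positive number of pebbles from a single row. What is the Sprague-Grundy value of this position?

Nim-sum: 13 ⊕ 2 ⊕ 12 ⊕ 3 ⊕ 2 = 2.

2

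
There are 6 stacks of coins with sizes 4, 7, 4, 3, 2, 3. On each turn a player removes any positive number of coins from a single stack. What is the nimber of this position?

5

Compute the nim-sum pairwise:
4 ^ 7 = 3
3 ^ 4 = 7
7 ^ 3 = 4
4 ^ 2 = 6
6 ^ 3 = 5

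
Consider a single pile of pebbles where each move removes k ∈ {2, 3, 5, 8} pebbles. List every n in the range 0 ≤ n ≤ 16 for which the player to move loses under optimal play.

0, 1, 7, 11

Build the Grundy sequence with g(k) = mex{g(k−s) : s ∈ {2, 3, 5, 8}, s ≤ k}:
k:     0  1  2  3  4  5  6  7  8  9 10 11 12 13 14 15 16
g(k):  0  0  1  1  2  2  3  0  4  1  3  0  4  1  2  2  3
The P-positions (g = 0) in 0..16 are 0, 1, 7, 11.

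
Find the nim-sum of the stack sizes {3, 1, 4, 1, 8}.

Bitwise XOR of the heap sizes:
  0011  (3)
  0001  (1)
  0100  (4)
  0001  (1)
  1000  (8)
  ----
  1111  (15)

15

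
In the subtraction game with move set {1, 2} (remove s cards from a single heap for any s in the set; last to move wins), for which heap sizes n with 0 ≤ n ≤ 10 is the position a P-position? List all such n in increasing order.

Grundy values for subtraction set {1, 2}:
k:     0  1  2  3  4  5  6  7  8  9 10
g(k):  0  1  2  0  1  2  0  1  2  0  1
The P-positions (g = 0) in 0..10 are 0, 3, 6, 9.

0, 3, 6, 9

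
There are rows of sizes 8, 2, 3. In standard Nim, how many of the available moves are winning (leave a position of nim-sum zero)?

1

Nim-sum: 8 ^ 2 ^ 3 = 9.
The overall nim-sum is X = 9. A row of size p has a winning move iff p XOR X < p (reduce it to p XOR X).
  8: 8 XOR 9 = 1 < 8 — winning move (to 1).
  2: 2 XOR 9 = 11 ≥ 2 — no move.
  3: 3 XOR 9 = 10 ≥ 3 — no move.
That gives 1 winning move.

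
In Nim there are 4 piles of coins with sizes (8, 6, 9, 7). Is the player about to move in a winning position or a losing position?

Losing position

Compute the nim-sum pairwise:
8 XOR 6 = 14
14 XOR 9 = 7
7 XOR 7 = 0
The nim-sum is 0, so this is a P-position: the player to move is in a losing position under optimal play.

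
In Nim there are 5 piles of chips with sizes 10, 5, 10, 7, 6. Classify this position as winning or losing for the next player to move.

Winning position

Nim-sum: 10 ⊕ 5 ⊕ 10 ⊕ 7 ⊕ 6 = 4.
The nim-sum is 4 ≠ 0, so this is an N-position: the player to move can win.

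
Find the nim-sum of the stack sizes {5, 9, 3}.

15

Bitwise XOR of the heap sizes:
  0101  (5)
  1001  (9)
  0011  (3)
  ----
  1111  (15)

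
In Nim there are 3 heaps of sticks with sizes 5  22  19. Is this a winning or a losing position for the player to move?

Bitwise XOR of the heap sizes:
  00101  (5)
  10110  (22)
  10011  (19)
  -----
  00000  (0)
The nim-sum is 0, so this is a P-position: the player to move is in a losing position under optimal play.

Losing position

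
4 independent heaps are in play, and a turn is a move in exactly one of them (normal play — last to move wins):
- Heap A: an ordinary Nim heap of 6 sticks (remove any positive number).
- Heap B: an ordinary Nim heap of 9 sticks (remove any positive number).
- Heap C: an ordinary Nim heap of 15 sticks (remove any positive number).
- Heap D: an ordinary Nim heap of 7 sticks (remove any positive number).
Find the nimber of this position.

7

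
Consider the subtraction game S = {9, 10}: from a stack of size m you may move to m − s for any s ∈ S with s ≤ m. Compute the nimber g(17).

1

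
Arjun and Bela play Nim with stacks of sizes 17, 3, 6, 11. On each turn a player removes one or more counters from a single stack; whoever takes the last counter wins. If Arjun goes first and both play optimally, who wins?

Arjun wins

Compute the nim-sum pairwise:
17 XOR 3 = 18
18 XOR 6 = 20
20 XOR 11 = 31
The nim-sum is 31 ≠ 0, so this is an N-position: the player to move can win; Arjun has a winning move.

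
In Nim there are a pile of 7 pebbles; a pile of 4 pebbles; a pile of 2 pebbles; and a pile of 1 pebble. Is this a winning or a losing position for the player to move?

Compute the nim-sum pairwise:
7 ⊕ 4 = 3
3 ⊕ 2 = 1
1 ⊕ 1 = 0
The nim-sum is 0, so this is a P-position: the player to move is in a losing position under optimal play.

Losing position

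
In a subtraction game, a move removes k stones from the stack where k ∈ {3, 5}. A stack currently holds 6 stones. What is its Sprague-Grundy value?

2

Compute g(0), g(1), … for moves {3, 5}:
k:     0  1  2  3  4  5  6
g(k):  0  0  0  1  1  1  2
So g(6) = 2.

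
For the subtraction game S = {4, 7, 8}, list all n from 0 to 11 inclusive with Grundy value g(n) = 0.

0, 1, 2, 3

Grundy values for subtraction set {4, 7, 8}:
k:     0  1  2  3  4  5  6  7  8  9 10 11
g(k):  0  0  0  0  1  1  1  1  2  2  2  2
The P-positions (g = 0) in 0..11 are 0, 1, 2, 3.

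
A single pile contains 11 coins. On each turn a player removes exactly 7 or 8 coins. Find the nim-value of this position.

Build the Grundy sequence with g(k) = mex{g(k−s) : s ∈ {7, 8}, s ≤ k}:
k:     0  1  2  3  4  5  6  7  8  9 10 11
g(k):  0  0  0  0  0  0  0  1  1  1  1  1
So g(11) = 1.

1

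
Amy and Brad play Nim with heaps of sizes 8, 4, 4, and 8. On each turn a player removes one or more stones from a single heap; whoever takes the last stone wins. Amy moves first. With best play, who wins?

Brad wins

In binary:
  1000  (8)
  0100  (4)
  0100  (4)
  1000  (8)
  ----
  0000  (0)
The nim-sum is 0, so this is a P-position: the player to move is in a losing position under optimal play; Amy is about to move from it and so loses — Brad wins.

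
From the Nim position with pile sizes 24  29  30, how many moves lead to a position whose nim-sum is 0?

Nim-sum: 24 XOR 29 XOR 30 = 27.
The overall nim-sum is X = 27. A pile of size p has a winning move iff p XOR X < p (reduce it to p XOR X).
  24: 24 XOR 27 = 3 < 24 — winning move (to 3).
  29: 29 XOR 27 = 6 < 29 — winning move (to 6).
  30: 30 XOR 27 = 5 < 30 — winning move (to 5).
That gives 3 winning moves.

3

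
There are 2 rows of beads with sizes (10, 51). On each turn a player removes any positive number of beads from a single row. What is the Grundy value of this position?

Bitwise XOR of the heap sizes:
  001010  (10)
  110011  (51)
  ------
  111001  (57)

57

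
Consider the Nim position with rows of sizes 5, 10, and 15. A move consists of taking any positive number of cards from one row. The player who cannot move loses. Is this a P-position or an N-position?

P-position

Compute the nim-sum pairwise:
5 ⊕ 10 = 15
15 ⊕ 15 = 0
The nim-sum is 0, so this is a P-position: the player to move is in a losing position under optimal play.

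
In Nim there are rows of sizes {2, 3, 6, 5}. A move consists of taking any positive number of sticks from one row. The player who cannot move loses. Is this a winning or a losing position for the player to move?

Winning position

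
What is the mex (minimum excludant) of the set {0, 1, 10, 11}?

2

The values 0, 1 are all present; 2 is the first non-negative integer missing from the set.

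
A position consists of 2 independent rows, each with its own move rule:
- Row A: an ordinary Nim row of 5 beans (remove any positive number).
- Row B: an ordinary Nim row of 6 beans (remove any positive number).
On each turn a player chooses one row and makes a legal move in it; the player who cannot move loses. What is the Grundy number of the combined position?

3

Row A is a plain Nim row of size 5, so its Grundy value is 5.
Row B is a plain Nim row of size 6, so its Grundy value is 6.
The value of a disjunctive sum is the nim-sum of the parts.
Combined value = 5 XOR 6 = 3.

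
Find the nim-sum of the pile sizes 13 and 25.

20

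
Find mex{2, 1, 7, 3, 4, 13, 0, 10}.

5

The values 0, 1, 2, 3, 4 are all present; 5 is the first non-negative integer missing from the set.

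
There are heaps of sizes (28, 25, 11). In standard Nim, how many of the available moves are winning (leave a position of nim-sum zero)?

3

Write each in binary and XOR column by column:
  11100  (28)
  11001  (25)
  01011  (11)
  -----
  01110  (14)
The overall nim-sum is X = 14. A heap of size p has a winning move iff p XOR X < p (reduce it to p XOR X).
  28: 28 XOR 14 = 18 < 28 — winning move (to 18).
  25: 25 XOR 14 = 23 < 25 — winning move (to 23).
  11: 11 XOR 14 = 5 < 11 — winning move (to 5).
That gives 3 winning moves.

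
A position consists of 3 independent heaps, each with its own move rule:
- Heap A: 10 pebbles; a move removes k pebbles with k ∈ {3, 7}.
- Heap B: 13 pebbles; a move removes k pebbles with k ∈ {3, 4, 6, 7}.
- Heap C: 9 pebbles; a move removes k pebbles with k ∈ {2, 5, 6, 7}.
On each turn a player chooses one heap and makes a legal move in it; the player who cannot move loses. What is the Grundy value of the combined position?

3

For heap A, compute g(0), g(1), … with moves {3, 7}:
k:     0  1  2  3  4  5  6  7  8  9 10
g(k):  0  0  0  1  1  1  0  2  2  1  0
So g(10) = 0.
For heap B, compute g(0), g(1), … with moves {3, 4, 6, 7}:
k:     0  1  2  3  4  5  6  7  8  9 10 11 12 13
g(k):  0  0  0  1  1  1  2  2  2  3  0  0  0  1
So g(13) = 1.
Build the Grundy sequence for heap C with g(k) = mex{g(k−s) : s ∈ {2, 5, 6, 7}, s ≤ k}:
g(0) = mex{} = 0
g(1) = mex{} = 0
g(2) = mex{0} = 1
g(3) = mex{0} = 1
g(4) = mex{1} = 0
g(5) = mex{0,1} = 2
g(6) = mex{0} = 1
g(7) = mex{0,1,2} = 3
g(8) = mex{0,1} = 2
g(9) = mex{0,1,3} = 2
So g(9) = 2.
By the Sprague-Grundy theorem, the Grundy value of a sum of independent games is the XOR of the component values.
Combined value = 0 XOR 1 XOR 2 = 3.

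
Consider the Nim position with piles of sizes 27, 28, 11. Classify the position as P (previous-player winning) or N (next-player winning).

Compute the nim-sum pairwise:
27 ⊕ 28 = 7
7 ⊕ 11 = 12
The nim-sum is 12 ≠ 0, so this is an N-position: the player to move can win.

N-position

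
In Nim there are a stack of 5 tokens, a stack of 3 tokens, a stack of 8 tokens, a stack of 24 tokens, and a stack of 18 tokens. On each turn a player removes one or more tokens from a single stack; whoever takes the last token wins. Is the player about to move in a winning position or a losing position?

Winning position

Compute the nim-sum pairwise:
5 ^ 3 = 6
6 ^ 8 = 14
14 ^ 24 = 22
22 ^ 18 = 4
The nim-sum is 4 ≠ 0, so this is an N-position: the player to move can win.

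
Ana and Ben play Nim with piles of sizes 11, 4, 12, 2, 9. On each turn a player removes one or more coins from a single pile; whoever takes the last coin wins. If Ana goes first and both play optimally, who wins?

Ana wins

Write each in binary and XOR column by column:
  1011  (11)
  0100  (4)
  1100  (12)
  0010  (2)
  1001  (9)
  ----
  1000  (8)
The nim-sum is 8 ≠ 0, so this is an N-position: the player to move can win; Ana has a winning move.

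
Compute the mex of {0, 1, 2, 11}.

3

The values 0, 1, 2 are all present; 3 is the first non-negative integer missing from the set.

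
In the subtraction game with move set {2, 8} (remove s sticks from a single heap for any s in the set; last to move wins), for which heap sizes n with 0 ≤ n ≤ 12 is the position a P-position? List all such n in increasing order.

0, 1, 4, 5, 10, 11

Compute g(0), g(1), … for moves {2, 8}:
g(0) = mex{} = 0
g(1) = mex{} = 0
g(2) = mex{0} = 1
g(3) = mex{0} = 1
g(4) = mex{1} = 0
g(5) = mex{1} = 0
g(6) = mex{0} = 1
g(7) = mex{0} = 1
g(8) = mex{0,1} = 2
g(9) = mex{0,1} = 2
g(10) = mex{1,2} = 0
g(11) = mex{1,2} = 0
g(12) = mex{0} = 1
The P-positions (g = 0) in 0..12 are 0, 1, 4, 5, 10, 11.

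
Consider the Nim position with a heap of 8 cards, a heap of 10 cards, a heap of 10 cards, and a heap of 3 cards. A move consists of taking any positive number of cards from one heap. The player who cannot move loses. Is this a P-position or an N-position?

Nim-sum: 8 XOR 10 XOR 10 XOR 3 = 11.
The nim-sum is 11 ≠ 0, so this is an N-position: the player to move can win.

N-position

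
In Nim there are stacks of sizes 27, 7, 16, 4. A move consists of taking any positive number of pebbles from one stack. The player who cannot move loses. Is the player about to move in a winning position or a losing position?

Write each in binary and XOR column by column:
  11011  (27)
  00111  (7)
  10000  (16)
  00100  (4)
  -----
  01000  (8)
The nim-sum is 8 ≠ 0, so this is an N-position: the player to move can win.

Winning position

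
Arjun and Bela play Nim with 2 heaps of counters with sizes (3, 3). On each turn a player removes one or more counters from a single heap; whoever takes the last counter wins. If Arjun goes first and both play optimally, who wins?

Bela wins

Nim-sum: 3 ⊕ 3 = 0.
The nim-sum is 0, so this is a P-position: the player to move is in a losing position under optimal play; Arjun is about to move from it and so loses — Bela wins.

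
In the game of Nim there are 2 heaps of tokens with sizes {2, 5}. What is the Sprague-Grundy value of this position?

Nim-sum: 2 XOR 5 = 7.

7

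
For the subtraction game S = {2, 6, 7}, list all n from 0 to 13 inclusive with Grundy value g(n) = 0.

Grundy values for subtraction set {2, 6, 7}:
k:     0  1  2  3  4  5  6  7  8  9 10 11 12 13
g(k):  0  0  1  1  0  0  1  1  2  0  3  1  2  0
The P-positions (g = 0) in 0..13 are 0, 1, 4, 5, 9, 13.

0, 1, 4, 5, 9, 13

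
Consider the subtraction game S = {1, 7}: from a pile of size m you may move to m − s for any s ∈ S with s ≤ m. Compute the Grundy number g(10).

0

Grundy values for subtraction set {1, 7}:
g(0) = mex{} = 0
g(1) = mex{0} = 1
g(2) = mex{1} = 0
g(3) = mex{0} = 1
g(4) = mex{1} = 0
g(5) = mex{0} = 1
g(6) = mex{1} = 0
g(7) = mex{0} = 1
g(8) = mex{1} = 0
g(9) = mex{0} = 1
g(10) = mex{1} = 0
So g(10) = 0.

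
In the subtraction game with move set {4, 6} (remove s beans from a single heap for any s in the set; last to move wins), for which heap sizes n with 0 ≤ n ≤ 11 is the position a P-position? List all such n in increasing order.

0, 1, 2, 3, 10, 11

Grundy values for subtraction set {4, 6}:
g(0) = mex{} = 0
g(1) = mex{} = 0
g(2) = mex{} = 0
g(3) = mex{} = 0
g(4) = mex{0} = 1
g(5) = mex{0} = 1
g(6) = mex{0} = 1
g(7) = mex{0} = 1
g(8) = mex{0,1} = 2
g(9) = mex{0,1} = 2
g(10) = mex{1} = 0
g(11) = mex{1} = 0
The P-positions (g = 0) in 0..11 are 0, 1, 2, 3, 10, 11.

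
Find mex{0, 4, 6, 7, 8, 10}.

1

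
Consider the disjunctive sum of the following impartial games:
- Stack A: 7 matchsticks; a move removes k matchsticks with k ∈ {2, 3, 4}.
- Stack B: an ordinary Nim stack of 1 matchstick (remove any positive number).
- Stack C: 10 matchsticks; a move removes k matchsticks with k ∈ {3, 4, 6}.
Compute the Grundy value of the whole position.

1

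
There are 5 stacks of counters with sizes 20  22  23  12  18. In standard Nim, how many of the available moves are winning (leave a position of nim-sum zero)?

1

Write each in binary and XOR column by column:
  10100  (20)
  10110  (22)
  10111  (23)
  01100  (12)
  10010  (18)
  -----
  01011  (11)
The overall nim-sum is X = 11. A stack of size p has a winning move iff p XOR X < p (reduce it to p XOR X).
  20: 20 XOR 11 = 31 ≥ 20 — no move.
  22: 22 XOR 11 = 29 ≥ 22 — no move.
  23: 23 XOR 11 = 28 ≥ 23 — no move.
  12: 12 XOR 11 = 7 < 12 — winning move (to 7).
  18: 18 XOR 11 = 25 ≥ 18 — no move.
That gives 1 winning move.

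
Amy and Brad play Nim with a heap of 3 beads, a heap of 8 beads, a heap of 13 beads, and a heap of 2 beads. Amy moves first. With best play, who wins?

Nim-sum: 3 ^ 8 ^ 13 ^ 2 = 4.
The nim-sum is 4 ≠ 0, so this is an N-position: the player to move can win; Amy has a winning move.

Amy wins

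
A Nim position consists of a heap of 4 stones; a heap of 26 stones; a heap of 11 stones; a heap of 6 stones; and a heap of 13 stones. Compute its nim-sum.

Nim-sum: 4 XOR 26 XOR 11 XOR 6 XOR 13 = 30.

30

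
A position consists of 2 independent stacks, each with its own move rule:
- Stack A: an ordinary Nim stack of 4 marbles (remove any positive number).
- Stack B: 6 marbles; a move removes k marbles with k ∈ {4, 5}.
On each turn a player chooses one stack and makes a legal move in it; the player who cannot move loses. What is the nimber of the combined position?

5

Stack A is a plain Nim stack of size 4, so its Grundy value is 4.
Build the Grundy sequence for stack B with g(k) = mex{g(k−s) : s ∈ {4, 5}, s ≤ k}:
k:     0  1  2  3  4  5  6
g(k):  0  0  0  0  1  1  1
So g(6) = 1.
By the Sprague-Grundy theorem, the Grundy value of a sum of independent games is the XOR of the component values.
Combined value = 4 ⊕ 1 = 5.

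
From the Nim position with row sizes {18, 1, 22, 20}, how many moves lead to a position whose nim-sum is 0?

3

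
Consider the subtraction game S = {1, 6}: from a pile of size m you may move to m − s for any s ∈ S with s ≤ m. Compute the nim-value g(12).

Build the Grundy sequence with g(k) = mex{g(k−s) : s ∈ {1, 6}, s ≤ k}:
g(0) = mex{} = 0
g(1) = mex{0} = 1
g(2) = mex{1} = 0
g(3) = mex{0} = 1
g(4) = mex{1} = 0
g(5) = mex{0} = 1
g(6) = mex{0,1} = 2
g(7) = mex{1,2} = 0
g(8) = mex{0} = 1
g(9) = mex{1} = 0
g(10) = mex{0} = 1
g(11) = mex{1} = 0
g(12) = mex{0,2} = 1
So g(12) = 1.

1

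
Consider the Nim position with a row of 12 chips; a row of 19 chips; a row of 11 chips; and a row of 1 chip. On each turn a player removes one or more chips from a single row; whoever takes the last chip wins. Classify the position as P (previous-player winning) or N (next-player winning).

Compute the nim-sum pairwise:
12 ^ 19 = 31
31 ^ 11 = 20
20 ^ 1 = 21
The nim-sum is 21 ≠ 0, so this is an N-position: the player to move can win.

N-position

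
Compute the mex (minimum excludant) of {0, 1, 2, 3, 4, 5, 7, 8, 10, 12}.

6

The values 0, 1, 2, 3, 4, 5 are all present; 6 is the first non-negative integer missing from the set.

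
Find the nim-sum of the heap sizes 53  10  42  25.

12

Nim-sum: 53 XOR 10 XOR 42 XOR 25 = 12.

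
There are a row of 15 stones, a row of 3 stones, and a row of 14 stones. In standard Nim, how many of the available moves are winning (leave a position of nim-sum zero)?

3

Compute the nim-sum pairwise:
15 ⊕ 3 = 12
12 ⊕ 14 = 2
The overall nim-sum is X = 2. A row of size p has a winning move iff p XOR X < p (reduce it to p XOR X).
  15: 15 XOR 2 = 13 < 15 — winning move (to 13).
  3: 3 XOR 2 = 1 < 3 — winning move (to 1).
  14: 14 XOR 2 = 12 < 14 — winning move (to 12).
That gives 3 winning moves.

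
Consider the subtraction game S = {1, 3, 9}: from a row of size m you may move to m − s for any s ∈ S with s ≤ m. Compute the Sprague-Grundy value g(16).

Build the Grundy sequence with g(k) = mex{g(k−s) : s ∈ {1, 3, 9}, s ≤ k}:
k:     0  1  2  3  4  5  6  7  8  9 10 11 12 13 14 15 16
g(k):  0  1  0  1  0  1  0  1  0  1  0  1  0  1  0  1  0
So g(16) = 0.

0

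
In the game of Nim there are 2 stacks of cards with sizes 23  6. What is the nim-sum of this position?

17

Compute the nim-sum pairwise:
23 ⊕ 6 = 17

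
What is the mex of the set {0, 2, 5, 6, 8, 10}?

1

0 is in the set but 1 is not, so the mex is 1.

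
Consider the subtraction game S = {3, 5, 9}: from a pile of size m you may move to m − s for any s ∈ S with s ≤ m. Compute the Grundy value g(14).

Compute g(0), g(1), … for moves {3, 5, 9}:
g(0) = mex{} = 0
g(1) = mex{} = 0
g(2) = mex{} = 0
g(3) = mex{0} = 1
g(4) = mex{0} = 1
g(5) = mex{0} = 1
g(6) = mex{0,1} = 2
g(7) = mex{0,1} = 2
g(8) = mex{1} = 0
g(9) = mex{0,1,2} = 3
g(10) = mex{0,1,2} = 3
g(11) = mex{0,2} = 1
g(12) = mex{1,2,3} = 0
g(13) = mex{0,1,3} = 2
g(14) = mex{1,3} = 0
So g(14) = 0.

0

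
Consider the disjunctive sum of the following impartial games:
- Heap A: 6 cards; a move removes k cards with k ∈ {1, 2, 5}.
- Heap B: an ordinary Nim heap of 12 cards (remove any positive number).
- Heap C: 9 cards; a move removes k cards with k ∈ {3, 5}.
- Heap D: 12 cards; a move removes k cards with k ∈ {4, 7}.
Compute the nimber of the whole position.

Grundy values for heap A (subtraction set {1, 2, 5}):
g(0) = mex{} = 0
g(1) = mex{0} = 1
g(2) = mex{0,1} = 2
g(3) = mex{1,2} = 0
g(4) = mex{0,2} = 1
g(5) = mex{0,1} = 2
g(6) = mex{1,2} = 0
So g(6) = 0.
Heap B is a plain Nim heap of size 12, so its Grundy value is 12.
For heap C, compute g(0), g(1), … with moves {3, 5}:
k:     0  1  2  3  4  5  6  7  8  9
g(k):  0  0  0  1  1  1  2  2  0  0
So g(9) = 0.
Build the Grundy sequence for heap D with g(k) = mex{g(k−s) : s ∈ {4, 7}, s ≤ k}:
k:     0  1  2  3  4  5  6  7  8  9 10 11 12
g(k):  0  0  0  0  1  1  1  1  2  2  2  0  0
So g(12) = 0.
By the Sprague-Grundy theorem, the Grundy value of a sum of independent games is the XOR of the component values.
Combined value = 0 XOR 12 XOR 0 XOR 0 = 12.

12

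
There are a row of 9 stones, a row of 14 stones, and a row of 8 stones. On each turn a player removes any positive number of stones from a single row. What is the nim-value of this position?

Compute the nim-sum pairwise:
9 ⊕ 14 = 7
7 ⊕ 8 = 15

15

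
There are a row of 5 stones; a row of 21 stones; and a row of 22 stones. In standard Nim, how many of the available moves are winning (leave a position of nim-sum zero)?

Nim-sum: 5 ^ 21 ^ 22 = 6.
The overall nim-sum is X = 6. A row of size p has a winning move iff p XOR X < p (reduce it to p XOR X).
  5: 5 XOR 6 = 3 < 5 — winning move (to 3).
  21: 21 XOR 6 = 19 < 21 — winning move (to 19).
  22: 22 XOR 6 = 16 < 22 — winning move (to 16).
That gives 3 winning moves.

3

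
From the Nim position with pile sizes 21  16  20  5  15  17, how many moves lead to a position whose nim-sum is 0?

Nim-sum: 21 XOR 16 XOR 20 XOR 5 XOR 15 XOR 17 = 10.
The overall nim-sum is X = 10. A pile of size p has a winning move iff p XOR X < p (reduce it to p XOR X).
  21: 21 XOR 10 = 31 ≥ 21 — no move.
  16: 16 XOR 10 = 26 ≥ 16 — no move.
  20: 20 XOR 10 = 30 ≥ 20 — no move.
  5: 5 XOR 10 = 15 ≥ 5 — no move.
  15: 15 XOR 10 = 5 < 15 — winning move (to 5).
  17: 17 XOR 10 = 27 ≥ 17 — no move.
That gives 1 winning move.

1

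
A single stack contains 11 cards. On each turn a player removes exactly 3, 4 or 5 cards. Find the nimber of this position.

Grundy values for subtraction set {3, 4, 5}:
g(0) = mex{} = 0
g(1) = mex{} = 0
g(2) = mex{} = 0
g(3) = mex{0} = 1
g(4) = mex{0} = 1
g(5) = mex{0} = 1
g(6) = mex{0,1} = 2
g(7) = mex{0,1} = 2
g(8) = mex{1} = 0
g(9) = mex{1,2} = 0
g(10) = mex{1,2} = 0
g(11) = mex{0,2} = 1
So g(11) = 1.

1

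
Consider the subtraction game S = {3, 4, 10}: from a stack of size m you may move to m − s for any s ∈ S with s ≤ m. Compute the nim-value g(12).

1

Build the Grundy sequence with g(k) = mex{g(k−s) : s ∈ {3, 4, 10}, s ≤ k}:
k:     0  1  2  3  4  5  6  7  8  9 10 11 12
g(k):  0  0  0  1  1  1  2  0  0  0  1  1  1
So g(12) = 1.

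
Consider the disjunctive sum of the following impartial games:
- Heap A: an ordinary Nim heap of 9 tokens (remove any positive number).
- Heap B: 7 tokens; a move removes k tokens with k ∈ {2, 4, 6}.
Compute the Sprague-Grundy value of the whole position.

Heap A is a plain Nim heap of size 9, so its Grundy value is 9.
Build the Grundy sequence for heap B with g(k) = mex{g(k−s) : s ∈ {2, 4, 6}, s ≤ k}:
g(0) = mex{} = 0
g(1) = mex{} = 0
g(2) = mex{0} = 1
g(3) = mex{0} = 1
g(4) = mex{0,1} = 2
g(5) = mex{0,1} = 2
g(6) = mex{0,1,2} = 3
g(7) = mex{0,1,2} = 3
So g(7) = 3.
The value of a disjunctive sum is the nim-sum of the parts.
Combined value = 9 ⊕ 3 = 10.

10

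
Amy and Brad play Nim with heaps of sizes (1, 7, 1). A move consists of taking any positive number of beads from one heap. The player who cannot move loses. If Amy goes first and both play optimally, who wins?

Nim-sum: 1 ⊕ 7 ⊕ 1 = 7.
The nim-sum is 7 ≠ 0, so this is an N-position: the player to move can win; Amy has a winning move.

Amy wins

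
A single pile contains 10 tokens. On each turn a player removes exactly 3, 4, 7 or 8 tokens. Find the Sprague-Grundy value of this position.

3

Grundy values for subtraction set {3, 4, 7, 8}:
k:     0  1  2  3  4  5  6  7  8  9 10
g(k):  0  0  0  1  1  1  2  2  2  3  3
So g(10) = 3.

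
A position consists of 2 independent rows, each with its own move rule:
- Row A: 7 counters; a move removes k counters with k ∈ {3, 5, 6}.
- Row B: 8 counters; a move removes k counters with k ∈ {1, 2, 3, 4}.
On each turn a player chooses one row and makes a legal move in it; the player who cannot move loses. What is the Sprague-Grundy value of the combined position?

Build the Grundy sequence for row A with g(k) = mex{g(k−s) : s ∈ {3, 5, 6}, s ≤ k}:
g(0) = mex{} = 0
g(1) = mex{} = 0
g(2) = mex{} = 0
g(3) = mex{0} = 1
g(4) = mex{0} = 1
g(5) = mex{0} = 1
g(6) = mex{0,1} = 2
g(7) = mex{0,1} = 2
So g(7) = 2.
For row B, compute g(0), g(1), … with moves {1, 2, 3, 4}:
g(0) = mex{} = 0
g(1) = mex{0} = 1
g(2) = mex{0,1} = 2
g(3) = mex{0,1,2} = 3
g(4) = mex{0,1,2,3} = 4
g(5) = mex{1,2,3,4} = 0
g(6) = mex{0,2,3,4} = 1
g(7) = mex{0,1,3,4} = 2
g(8) = mex{0,1,2,4} = 3
So g(8) = 3.
The value of a disjunctive sum is the nim-sum of the parts.
Combined value = 2 XOR 3 = 1.

1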